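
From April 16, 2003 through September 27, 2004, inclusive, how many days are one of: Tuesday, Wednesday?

April 16, 2003 is a Wednesday.
That's 531 days from start to end, counting both.
531 = 7 × 75 + 6, so there are 75 full weeks plus 6 extra days.
Each full week contributes 2 days from the set (Tue, Wed): 75 × 2 = 150.
The 6 extra days are Wed, Thu, Fri, Sat, Sun, Mon — 1 of them qualifies.
Total: 150 + 1 = 151.

151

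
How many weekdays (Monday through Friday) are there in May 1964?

21 weekdays

May 1, 1964 is a Friday.
The range spans 31 days (inclusive of both endpoints).
31 = 7 × 4 + 3, so there are 4 full weeks plus 3 extra days.
Each full week contributes 5 weekdays (Mon–Fri): 4 × 5 = 20.
The 3 extra days are Friday, Saturday, Sunday — 1 of them qualifies.
Total: 20 + 1 = 21.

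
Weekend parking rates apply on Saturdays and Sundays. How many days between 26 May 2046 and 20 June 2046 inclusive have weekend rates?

8

26 May 2046 is a Saturday.
That's 26 days from start to end, counting both.
26 = 7 × 3 + 5, so there are 3 full weeks plus 5 extra days.
Each full week contributes 2 weekend days (Sat, Sun): 3 × 2 = 6.
The 5 extra days are Sat, Sun, Mon, Tue, Wed — 2 of them qualify.
Total: 6 + 2 = 8.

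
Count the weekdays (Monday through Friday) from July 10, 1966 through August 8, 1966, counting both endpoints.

21 weekdays

July 10, 1966 is a Sunday.
That's 30 days from start to end, counting both.
30 = 7 × 4 + 2, so there are 4 full weeks plus 2 extra days.
Each full week contributes 5 weekdays (Mon–Fri): 4 × 5 = 20.
The 2 extra days are Sun, Mon — 1 of them qualifies.
Total: 20 + 1 = 21.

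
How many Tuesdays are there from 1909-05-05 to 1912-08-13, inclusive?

1909-05-05 is a Wednesday.
The range spans 1197 days (inclusive of both endpoints).
1197 = 7 × 171, so the span is exactly 171 full weeks.
Each full week contributes one Tuesday: 171 so far.

171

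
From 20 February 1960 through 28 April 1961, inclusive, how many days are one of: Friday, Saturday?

124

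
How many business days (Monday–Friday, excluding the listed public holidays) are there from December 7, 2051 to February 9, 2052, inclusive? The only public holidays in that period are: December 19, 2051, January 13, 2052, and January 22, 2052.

December 7, 2051 is a Thursday.
From December 7, 2051 to February 9, 2052 is 65 days inclusive.
65 = 7 × 9 + 2, so there are 9 full weeks plus 2 extra days.
Each full week contributes 5 weekdays (Mon–Fri): 9 × 5 = 45.
The 2 extra days are Thursday, Friday — 2 of them qualify.
Total: 45 + 2 = 47.
Holidays: December 19, 2051 (Tue); January 13, 2052 (Sat); January 22, 2052 (Mon).
2 of the 3 holidays fall on weekdays; the rest are weekends and were already excluded.
Business days: 47 − 2 = 45.

45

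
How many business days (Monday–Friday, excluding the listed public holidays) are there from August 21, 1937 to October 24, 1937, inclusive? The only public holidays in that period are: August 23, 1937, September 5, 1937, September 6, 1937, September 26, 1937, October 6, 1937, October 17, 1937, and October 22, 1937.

August 21, 1937 is a Saturday.
The range spans 65 days (inclusive of both endpoints).
65 = 7 × 9 + 2, so there are 9 full weeks plus 2 extra days.
Each full week contributes 5 weekdays (Mon–Fri): 9 × 5 = 45.
The 2 extra days are Saturday, Sunday — none qualify.
Total: 45 + 0 = 45.
Holidays: August 23, 1937 (Mon); September 5, 1937 (Sun); September 6, 1937 (Mon); September 26, 1937 (Sun); October 6, 1937 (Wed); October 17, 1937 (Sun); October 22, 1937 (Fri).
4 of the 7 holidays fall on weekdays; the rest are weekends and were already excluded.
Business days: 45 − 4 = 41.

41 business days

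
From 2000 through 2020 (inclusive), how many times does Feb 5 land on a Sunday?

Day of week of February 5 in each year:
2000: Sat, 2001: Mon, 2002: Tue, 2003: Wed, 2004: Thu, 2005: Sat, 2006: Sun ✓, 2007: Mon, 2008: Tue, 2009: Thu, 2010: Fri, 2011: Sat, 2012: Sun ✓, 2013: Tue, 2014: Wed, 2015: Thu, 2016: Fri, 2017: Sun ✓, 2018: Mon, 2019: Tue, 2020: Wed
Sundays: 2006, 2012, 2017.

3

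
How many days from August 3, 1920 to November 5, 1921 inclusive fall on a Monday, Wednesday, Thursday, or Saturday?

263

August 3, 1920 is a Tuesday.
That's 460 days from start to end, counting both.
460 = 7 × 65 + 5, so there are 65 full weeks plus 5 extra days.
Each full week contributes 4 days from the set (Mon, Wed, Thu, Sat): 65 × 4 = 260.
The 5 extra days are Tue, Wed, Thu, Fri, Sat — 3 of them qualify.
Total: 260 + 3 = 263.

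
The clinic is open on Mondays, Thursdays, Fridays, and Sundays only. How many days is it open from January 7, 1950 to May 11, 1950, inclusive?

January 7, 1950 is a Saturday.
That's 125 days from start to end, counting both.
125 = 7 × 17 + 6, so there are 17 full weeks plus 6 extra days.
Each full week contributes 4 days from the set (Mon, Thu, Fri, Sun): 17 × 4 = 68.
The 6 extra days are Saturday, Sunday, Monday, Tuesday, Wednesday, Thursday — 3 of them qualify.
Total: 68 + 3 = 71.

71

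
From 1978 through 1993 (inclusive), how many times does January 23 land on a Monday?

3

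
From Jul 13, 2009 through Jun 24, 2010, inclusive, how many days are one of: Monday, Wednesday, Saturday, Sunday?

198

Jul 13, 2009 is a Monday.
From Jul 13, 2009 to Jun 24, 2010 is 347 days inclusive.
347 = 7 × 49 + 4, so there are 49 full weeks plus 4 extra days.
Each full week contributes 4 days from the set (Mon, Wed, Sat, Sun): 49 × 4 = 196.
The 4 extra days are Monday, Tuesday, Wednesday, Thursday — 2 of them qualify.
Total: 196 + 2 = 198.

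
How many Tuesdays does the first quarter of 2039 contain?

13

2039-01-01 is a Saturday.
The range spans 90 days (inclusive of both endpoints).
90 = 7 × 12 + 6, so there are 12 full weeks plus 6 extra days.
Each full week contributes one Tuesday: 12 so far.
The 6 extra days are Sat, Sun, Mon, Tue, Wed, Thu — 1 of them qualifies.
Total: 12 + 1 = 13.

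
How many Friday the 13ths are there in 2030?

2

The 13th falls on a Friday when the month's 13th has weekday Fri.
Jan 13 is Sun; Feb 13 is Wed; Mar 13 is Wed; Apr 13 is Sat; May 13 is Mon; Jun 13 is Thu; Jul 13 is Sat; Aug 13 is Tue; Sep 13 is Fri ✓; Oct 13 is Sun; Nov 13 is Wed; Dec 13 is Fri ✓.
Friday the 13ths: Sep, Dec.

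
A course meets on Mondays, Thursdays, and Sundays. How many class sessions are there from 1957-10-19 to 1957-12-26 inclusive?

30

1957-10-19 is a Saturday.
From 1957-10-19 to 1957-12-26 is 69 days inclusive.
69 = 7 × 9 + 6, so there are 9 full weeks plus 6 extra days.
Each full week contributes 3 days from the set (Mon, Thu, Sun): 9 × 3 = 27.
The 6 extra days are Sat, Sun, Mon, Tue, Wed, Thu — 3 of them qualify.
Total: 27 + 3 = 30.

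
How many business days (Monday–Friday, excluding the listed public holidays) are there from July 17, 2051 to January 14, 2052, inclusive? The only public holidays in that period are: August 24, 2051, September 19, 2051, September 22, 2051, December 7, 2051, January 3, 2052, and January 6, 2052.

July 17, 2051 is a Monday.
That's 182 days from start to end, counting both.
182 = 7 × 26, so the span is exactly 26 full weeks.
Each full week contributes 5 weekdays (Mon–Fri): 26 × 5 = 130.
Total: 130.
Holidays: August 24, 2051 (Thu); September 19, 2051 (Tue); September 22, 2051 (Fri); December 7, 2051 (Thu); January 3, 2052 (Wed); January 6, 2052 (Sat).
5 of the 6 holidays fall on weekdays; the rest are weekends and were already excluded.
Business days: 130 − 5 = 125.

125 business days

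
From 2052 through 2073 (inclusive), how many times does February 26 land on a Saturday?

3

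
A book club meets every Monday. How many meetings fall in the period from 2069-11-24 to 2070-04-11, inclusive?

20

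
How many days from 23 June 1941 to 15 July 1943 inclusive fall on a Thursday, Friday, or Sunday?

23 June 1941 is a Monday.
That's 753 days from start to end, counting both.
753 = 7 × 107 + 4, so there are 107 full weeks plus 4 extra days.
Each full week contributes 3 days from the set (Thu, Fri, Sun): 107 × 3 = 321.
The 4 extra days are Mon, Tue, Wed, Thu — 1 of them qualifies.
Total: 321 + 1 = 322.

322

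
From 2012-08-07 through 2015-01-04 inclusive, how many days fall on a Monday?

2012-08-07 is a Tuesday.
The range spans 881 days (inclusive of both endpoints).
881 = 7 × 125 + 6, so there are 125 full weeks plus 6 extra days.
Each full week contributes one Monday: 125 so far.
The 6 extra days are Tuesday, Wednesday, Thursday, Friday, Saturday, Sunday — none qualify.
Total: 125 + 0 = 125.

125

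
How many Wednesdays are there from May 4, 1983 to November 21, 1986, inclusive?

186

May 4, 1983 is a Wednesday.
From May 4, 1983 to November 21, 1986 is 1298 days inclusive.
1298 = 7 × 185 + 3, so there are 185 full weeks plus 3 extra days.
Each full week contributes one Wednesday: 185 so far.
The 3 extra days are Wednesday, Thursday, Friday — 1 of them qualifies.
Total: 185 + 1 = 186.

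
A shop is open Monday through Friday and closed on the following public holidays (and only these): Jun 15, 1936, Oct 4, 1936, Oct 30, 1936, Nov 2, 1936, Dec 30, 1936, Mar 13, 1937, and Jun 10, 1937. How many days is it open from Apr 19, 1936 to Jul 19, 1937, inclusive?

321

Apr 19, 1936 is a Sunday.
That's 457 days from start to end, counting both.
457 = 7 × 65 + 2, so there are 65 full weeks plus 2 extra days.
Each full week contributes 5 weekdays (Mon–Fri): 65 × 5 = 325.
The 2 extra days are Sun, Mon — 1 of them qualifies.
Total: 325 + 1 = 326.
Holidays: Jun 15, 1936 (Mon); Oct 4, 1936 (Sun); Oct 30, 1936 (Fri); Nov 2, 1936 (Mon); Dec 30, 1936 (Wed); Mar 13, 1937 (Sat); Jun 10, 1937 (Thu).
5 of the 7 holidays fall on weekdays; the rest are weekends and were already excluded.
Business days: 326 − 5 = 321.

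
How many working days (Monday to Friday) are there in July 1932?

21 weekdays

1932-07-01 is a Friday.
The range spans 31 days (inclusive of both endpoints).
31 = 7 × 4 + 3, so there are 4 full weeks plus 3 extra days.
Each full week contributes 5 weekdays (Mon–Fri): 4 × 5 = 20.
The 3 extra days are Fri, Sat, Sun — 1 of them qualifies.
Total: 20 + 1 = 21.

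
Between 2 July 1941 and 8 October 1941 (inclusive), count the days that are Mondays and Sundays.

28

2 July 1941 is a Wednesday.
The range spans 99 days (inclusive of both endpoints).
99 = 7 × 14 + 1, so there are 14 full weeks plus 1 extra day.
Each full week contributes 2 days from the set (Mon, Sun): 14 × 2 = 28.
The 1 extra day is Wed — none qualify.
Total: 28 + 0 = 28.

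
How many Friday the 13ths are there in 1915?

1

The 13th falls on a Friday when the month's 13th has weekday Fri.
Jan 13 is Wed; Feb 13 is Sat; Mar 13 is Sat; Apr 13 is Tue; May 13 is Thu; Jun 13 is Sun; Jul 13 is Tue; Aug 13 is Fri ✓; Sep 13 is Mon; Oct 13 is Wed; Nov 13 is Sat; Dec 13 is Mon.
Friday the 13ths: Aug.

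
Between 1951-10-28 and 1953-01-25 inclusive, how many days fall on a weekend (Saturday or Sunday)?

131

1951-10-28 is a Sunday.
From 1951-10-28 to 1953-01-25 is 456 days inclusive.
456 = 7 × 65 + 1, so there are 65 full weeks plus 1 extra day.
Each full week contributes 2 weekend days (Sat, Sun): 65 × 2 = 130.
The 1 extra day is Sun — 1 of them qualifies.
Total: 130 + 1 = 131.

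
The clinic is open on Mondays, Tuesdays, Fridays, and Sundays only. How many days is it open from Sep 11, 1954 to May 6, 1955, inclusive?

136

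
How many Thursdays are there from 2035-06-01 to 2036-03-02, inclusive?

39

2035-06-01 is a Friday.
That's 276 days from start to end, counting both.
276 = 7 × 39 + 3, so there are 39 full weeks plus 3 extra days.
Each full week contributes one Thursday: 39 so far.
The 3 extra days are Fri, Sat, Sun — none qualify.
Total: 39 + 0 = 39.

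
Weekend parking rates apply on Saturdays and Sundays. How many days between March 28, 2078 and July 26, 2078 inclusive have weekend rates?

March 28, 2078 is a Monday.
The range spans 121 days (inclusive of both endpoints).
121 = 7 × 17 + 2, so there are 17 full weeks plus 2 extra days.
Each full week contributes 2 weekend days (Sat, Sun): 17 × 2 = 34.
The 2 extra days are Mon, Tue — none qualify.
Total: 34 + 0 = 34.

34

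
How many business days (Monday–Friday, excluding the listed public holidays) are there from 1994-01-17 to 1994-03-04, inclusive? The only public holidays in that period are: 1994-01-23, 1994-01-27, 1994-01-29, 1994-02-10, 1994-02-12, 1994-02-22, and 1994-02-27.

32

1994-01-17 is a Monday.
From 1994-01-17 to 1994-03-04 is 47 days inclusive.
47 = 7 × 6 + 5, so there are 6 full weeks plus 5 extra days.
Each full week contributes 5 weekdays (Mon–Fri): 6 × 5 = 30.
The 5 extra days are Monday, Tuesday, Wednesday, Thursday, Friday — 5 of them qualify.
Total: 30 + 5 = 35.
Holidays: 1994-01-23 (Sun); 1994-01-27 (Thu); 1994-01-29 (Sat); 1994-02-10 (Thu); 1994-02-12 (Sat); 1994-02-22 (Tue); 1994-02-27 (Sun).
3 of the 7 holidays fall on weekdays; the rest are weekends and were already excluded.
Business days: 35 − 3 = 32.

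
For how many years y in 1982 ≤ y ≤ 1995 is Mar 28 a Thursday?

Day of week of March 28 in each year:
1982: Sun, 1983: Mon, 1984: Wed, 1985: Thu ✓, 1986: Fri, 1987: Sat, 1988: Mon, 1989: Tue, 1990: Wed, 1991: Thu ✓, 1992: Sat, 1993: Sun, 1994: Mon, 1995: Tue
Thursdays: 1985, 1991.

2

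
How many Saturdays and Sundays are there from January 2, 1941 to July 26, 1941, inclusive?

January 2, 1941 is a Thursday.
The range spans 206 days (inclusive of both endpoints).
206 = 7 × 29 + 3, so there are 29 full weeks plus 3 extra days.
Each full week contributes 2 weekend days (Sat, Sun): 29 × 2 = 58.
The 3 extra days are Thursday, Friday, Saturday — 1 of them qualifies.
Total: 58 + 1 = 59.

59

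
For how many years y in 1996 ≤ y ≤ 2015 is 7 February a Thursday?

3

Day of week of February 7 in each year:
1996: Wed, 1997: Fri, 1998: Sat, 1999: Sun, 2000: Mon, 2001: Wed, 2002: Thu ✓, 2003: Fri, 2004: Sat, 2005: Mon, 2006: Tue, 2007: Wed, 2008: Thu ✓, 2009: Sat, 2010: Sun, 2011: Mon, 2012: Tue, 2013: Thu ✓, 2014: Fri, 2015: Sat
Thursdays: 2002, 2008, 2013.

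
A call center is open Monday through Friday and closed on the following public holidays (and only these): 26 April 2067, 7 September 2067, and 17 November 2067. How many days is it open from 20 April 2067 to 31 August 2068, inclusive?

355 working days

20 April 2067 is a Wednesday.
The range spans 500 days (inclusive of both endpoints).
500 = 7 × 71 + 3, so there are 71 full weeks plus 3 extra days.
Each full week contributes 5 weekdays (Mon–Fri): 71 × 5 = 355.
The 3 extra days are Wed, Thu, Fri — 3 of them qualify.
Total: 355 + 3 = 358.
Holidays: 26 April 2067 (Tue); 7 September 2067 (Wed); 17 November 2067 (Thu).
All 3 holidays fall on weekdays, so subtract 3.
Business days: 358 − 3 = 355.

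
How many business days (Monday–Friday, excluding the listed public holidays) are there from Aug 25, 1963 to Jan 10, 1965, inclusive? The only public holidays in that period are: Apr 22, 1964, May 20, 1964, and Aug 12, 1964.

357 business days

Aug 25, 1963 is a Sunday.
From Aug 25, 1963 to Jan 10, 1965 is 505 days inclusive.
505 = 7 × 72 + 1, so there are 72 full weeks plus 1 extra day.
Each full week contributes 5 weekdays (Mon–Fri): 72 × 5 = 360.
The 1 extra day is Sun — none qualify.
Total: 360 + 0 = 360.
Holidays: Apr 22, 1964 (Wed); May 20, 1964 (Wed); Aug 12, 1964 (Wed).
All 3 holidays fall on weekdays, so subtract 3.
Business days: 360 − 3 = 357.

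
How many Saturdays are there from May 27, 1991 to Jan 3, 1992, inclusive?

May 27, 1991 is a Monday.
From May 27, 1991 to Jan 3, 1992 is 222 days inclusive.
222 = 7 × 31 + 5, so there are 31 full weeks plus 5 extra days.
Each full week contributes one Saturday: 31 so far.
The 5 extra days are Monday, Tuesday, Wednesday, Thursday, Friday — none qualify.
Total: 31 + 0 = 31.

31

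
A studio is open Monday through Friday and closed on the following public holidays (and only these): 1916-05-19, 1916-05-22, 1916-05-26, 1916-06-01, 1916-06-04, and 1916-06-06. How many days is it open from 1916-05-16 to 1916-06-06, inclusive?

1916-05-16 is a Tuesday.
From 1916-05-16 to 1916-06-06 is 22 days inclusive.
22 = 7 × 3 + 1, so there are 3 full weeks plus 1 extra day.
Each full week contributes 5 weekdays (Mon–Fri): 3 × 5 = 15.
The 1 extra day is Tue — 1 of them qualifies.
Total: 15 + 1 = 16.
Holidays: 1916-05-19 (Fri); 1916-05-22 (Mon); 1916-05-26 (Fri); 1916-06-01 (Thu); 1916-06-04 (Sun); 1916-06-06 (Tue).
5 of the 6 holidays fall on weekdays; the rest are weekends and were already excluded.
Business days: 16 − 5 = 11.

11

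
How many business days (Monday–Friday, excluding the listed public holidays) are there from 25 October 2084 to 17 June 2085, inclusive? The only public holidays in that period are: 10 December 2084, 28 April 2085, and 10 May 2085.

25 October 2084 is a Wednesday.
From 25 October 2084 to 17 June 2085 is 236 days inclusive.
236 = 7 × 33 + 5, so there are 33 full weeks plus 5 extra days.
Each full week contributes 5 weekdays (Mon–Fri): 33 × 5 = 165.
The 5 extra days are Wednesday, Thursday, Friday, Saturday, Sunday — 3 of them qualify.
Total: 165 + 3 = 168.
Holidays: 10 December 2084 (Sun); 28 April 2085 (Sat); 10 May 2085 (Thu).
1 of the 3 holidays fall on weekdays; the rest are weekends and were already excluded.
Business days: 168 − 1 = 167.

167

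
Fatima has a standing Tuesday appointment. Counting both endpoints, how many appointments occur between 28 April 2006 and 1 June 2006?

28 April 2006 is a Friday.
That's 35 days from start to end, counting both.
35 = 7 × 5, so the span is exactly 5 full weeks.
Each full week contributes one Tuesday: 5 so far.

5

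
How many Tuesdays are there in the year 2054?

Jan 1, 2054 is a Thursday.
From Jan 1, 2054 to Dec 31, 2054 is 365 days inclusive.
365 = 7 × 52 + 1, so there are 52 full weeks plus 1 extra day.
Each full week contributes one Tuesday: 52 so far.
The 1 extra day is Thursday — none qualify.
Total: 52 + 0 = 52.

52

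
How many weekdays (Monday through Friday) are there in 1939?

260 weekdays

Jan 1, 1939 is a Sunday.
That's 365 days from start to end, counting both.
365 = 7 × 52 + 1, so there are 52 full weeks plus 1 extra day.
Each full week contributes 5 weekdays (Mon–Fri): 52 × 5 = 260.
The 1 extra day is Sunday — none qualify.
Total: 260 + 0 = 260.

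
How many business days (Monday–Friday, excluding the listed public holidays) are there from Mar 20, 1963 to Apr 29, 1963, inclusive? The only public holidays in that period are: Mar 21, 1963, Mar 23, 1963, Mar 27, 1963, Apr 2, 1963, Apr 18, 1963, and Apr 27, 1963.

Mar 20, 1963 is a Wednesday.
From Mar 20, 1963 to Apr 29, 1963 is 41 days inclusive.
41 = 7 × 5 + 6, so there are 5 full weeks plus 6 extra days.
Each full week contributes 5 weekdays (Mon–Fri): 5 × 5 = 25.
The 6 extra days are Wed, Thu, Fri, Sat, Sun, Mon — 4 of them qualify.
Total: 25 + 4 = 29.
Holidays: Mar 21, 1963 (Thu); Mar 23, 1963 (Sat); Mar 27, 1963 (Wed); Apr 2, 1963 (Tue); Apr 18, 1963 (Thu); Apr 27, 1963 (Sat).
4 of the 6 holidays fall on weekdays; the rest are weekends and were already excluded.
Business days: 29 − 4 = 25.

25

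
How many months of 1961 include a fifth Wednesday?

4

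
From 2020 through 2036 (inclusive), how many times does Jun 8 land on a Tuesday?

Day of week of June 8 in each year:
2020: Mon, 2021: Tue ✓, 2022: Wed, 2023: Thu, 2024: Sat, 2025: Sun, 2026: Mon, 2027: Tue ✓, 2028: Thu, 2029: Fri, 2030: Sat, 2031: Sun, 2032: Tue ✓, 2033: Wed, 2034: Thu, 2035: Fri, 2036: Sun
Tuesdays: 2021, 2027, 2032.

3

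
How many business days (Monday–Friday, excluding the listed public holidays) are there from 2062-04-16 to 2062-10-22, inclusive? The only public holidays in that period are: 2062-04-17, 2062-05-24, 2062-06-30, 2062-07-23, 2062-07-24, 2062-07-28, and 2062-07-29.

130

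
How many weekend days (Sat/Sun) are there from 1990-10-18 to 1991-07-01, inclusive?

1990-10-18 is a Thursday.
The range spans 257 days (inclusive of both endpoints).
257 = 7 × 36 + 5, so there are 36 full weeks plus 5 extra days.
Each full week contributes 2 weekend days (Sat, Sun): 36 × 2 = 72.
The 5 extra days are Thursday, Friday, Saturday, Sunday, Monday — 2 of them qualify.
Total: 72 + 2 = 74.

74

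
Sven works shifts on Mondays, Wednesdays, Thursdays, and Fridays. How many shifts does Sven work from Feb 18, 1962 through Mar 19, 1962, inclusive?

Feb 18, 1962 is a Sunday.
From Feb 18, 1962 to Mar 19, 1962 is 30 days inclusive.
30 = 7 × 4 + 2, so there are 4 full weeks plus 2 extra days.
Each full week contributes 4 days from the set (Mon, Wed, Thu, Fri): 4 × 4 = 16.
The 2 extra days are Sun, Mon — 1 of them qualifies.
Total: 16 + 1 = 17.

17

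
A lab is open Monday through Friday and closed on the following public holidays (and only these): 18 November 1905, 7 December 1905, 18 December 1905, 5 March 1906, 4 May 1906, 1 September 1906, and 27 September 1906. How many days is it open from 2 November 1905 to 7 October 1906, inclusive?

237 business days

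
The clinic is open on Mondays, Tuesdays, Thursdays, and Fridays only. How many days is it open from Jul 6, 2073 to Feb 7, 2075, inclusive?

Jul 6, 2073 is a Thursday.
That's 582 days from start to end, counting both.
582 = 7 × 83 + 1, so there are 83 full weeks plus 1 extra day.
Each full week contributes 4 days from the set (Mon, Tue, Thu, Fri): 83 × 4 = 332.
The 1 extra day is Thursday — 1 of them qualifies.
Total: 332 + 1 = 333.

333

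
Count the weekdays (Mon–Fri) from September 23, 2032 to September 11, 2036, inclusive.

September 23, 2032 is a Thursday.
That's 1450 days from start to end, counting both.
1450 = 7 × 207 + 1, so there are 207 full weeks plus 1 extra day.
Each full week contributes 5 weekdays (Mon–Fri): 207 × 5 = 1035.
The 1 extra day is Thu — 1 of them qualifies.
Total: 1035 + 1 = 1036.

1036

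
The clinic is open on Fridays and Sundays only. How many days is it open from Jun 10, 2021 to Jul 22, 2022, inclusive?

Jun 10, 2021 is a Thursday.
That's 408 days from start to end, counting both.
408 = 7 × 58 + 2, so there are 58 full weeks plus 2 extra days.
Each full week contributes 2 days from the set (Fri, Sun): 58 × 2 = 116.
The 2 extra days are Thu, Fri — 1 of them qualifies.
Total: 116 + 1 = 117.

117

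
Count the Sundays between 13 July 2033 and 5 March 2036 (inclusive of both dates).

13 July 2033 is a Wednesday.
From 13 July 2033 to 5 March 2036 is 967 days inclusive.
967 = 7 × 138 + 1, so there are 138 full weeks plus 1 extra day.
Each full week contributes one Sunday: 138 so far.
The 1 extra day is Wed — none qualify.
Total: 138 + 0 = 138.

138 Sundays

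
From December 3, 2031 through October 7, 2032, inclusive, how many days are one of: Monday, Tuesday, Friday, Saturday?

176

December 3, 2031 is a Wednesday.
From December 3, 2031 to October 7, 2032 is 310 days inclusive.
310 = 7 × 44 + 2, so there are 44 full weeks plus 2 extra days.
Each full week contributes 4 days from the set (Mon, Tue, Fri, Sat): 44 × 4 = 176.
The 2 extra days are Wednesday, Thursday — none qualify.
Total: 176 + 0 = 176.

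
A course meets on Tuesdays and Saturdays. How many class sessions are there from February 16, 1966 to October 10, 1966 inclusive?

67

February 16, 1966 is a Wednesday.
The range spans 237 days (inclusive of both endpoints).
237 = 7 × 33 + 6, so there are 33 full weeks plus 6 extra days.
Each full week contributes 2 days from the set (Tue, Sat): 33 × 2 = 66.
The 6 extra days are Wednesday, Thursday, Friday, Saturday, Sunday, Monday — 1 of them qualifies.
Total: 66 + 1 = 67.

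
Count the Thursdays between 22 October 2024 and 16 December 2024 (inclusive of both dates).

8 Thursdays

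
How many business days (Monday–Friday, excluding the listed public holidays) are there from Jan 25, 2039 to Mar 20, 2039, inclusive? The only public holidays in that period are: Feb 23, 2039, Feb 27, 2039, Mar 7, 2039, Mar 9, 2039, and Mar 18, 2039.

Jan 25, 2039 is a Tuesday.
From Jan 25, 2039 to Mar 20, 2039 is 55 days inclusive.
55 = 7 × 7 + 6, so there are 7 full weeks plus 6 extra days.
Each full week contributes 5 weekdays (Mon–Fri): 7 × 5 = 35.
The 6 extra days are Tue, Wed, Thu, Fri, Sat, Sun — 4 of them qualify.
Total: 35 + 4 = 39.
Holidays: Feb 23, 2039 (Wed); Feb 27, 2039 (Sun); Mar 7, 2039 (Mon); Mar 9, 2039 (Wed); Mar 18, 2039 (Fri).
4 of the 5 holidays fall on weekdays; the rest are weekends and were already excluded.
Business days: 39 − 4 = 35.

35 business days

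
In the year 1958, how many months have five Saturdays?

4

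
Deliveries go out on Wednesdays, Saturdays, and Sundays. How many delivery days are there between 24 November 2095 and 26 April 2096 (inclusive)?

66

24 November 2095 is a Thursday.
From 24 November 2095 to 26 April 2096 is 155 days inclusive.
155 = 7 × 22 + 1, so there are 22 full weeks plus 1 extra day.
Each full week contributes 3 days from the set (Wed, Sat, Sun): 22 × 3 = 66.
The 1 extra day is Thursday — none qualify.
Total: 66 + 0 = 66.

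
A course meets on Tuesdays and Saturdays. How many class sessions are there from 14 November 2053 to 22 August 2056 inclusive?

14 November 2053 is a Friday.
That's 1013 days from start to end, counting both.
1013 = 7 × 144 + 5, so there are 144 full weeks plus 5 extra days.
Each full week contributes 2 days from the set (Tue, Sat): 144 × 2 = 288.
The 5 extra days are Friday, Saturday, Sunday, Monday, Tuesday — 2 of them qualify.
Total: 288 + 2 = 290.

290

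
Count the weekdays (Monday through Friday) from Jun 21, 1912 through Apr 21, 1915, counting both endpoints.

Jun 21, 1912 is a Friday.
That's 1035 days from start to end, counting both.
1035 = 7 × 147 + 6, so there are 147 full weeks plus 6 extra days.
Each full week contributes 5 weekdays (Mon–Fri): 147 × 5 = 735.
The 6 extra days are Fri, Sat, Sun, Mon, Tue, Wed — 4 of them qualify.
Total: 735 + 4 = 739.

739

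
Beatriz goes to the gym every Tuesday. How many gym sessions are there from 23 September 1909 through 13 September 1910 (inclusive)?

23 September 1909 is a Thursday.
From 23 September 1909 to 13 September 1910 is 356 days inclusive.
356 = 7 × 50 + 6, so there are 50 full weeks plus 6 extra days.
Each full week contributes one Tuesday: 50 so far.
The 6 extra days are Thu, Fri, Sat, Sun, Mon, Tue — 1 of them qualifies.
Total: 50 + 1 = 51.

51 Tuesdays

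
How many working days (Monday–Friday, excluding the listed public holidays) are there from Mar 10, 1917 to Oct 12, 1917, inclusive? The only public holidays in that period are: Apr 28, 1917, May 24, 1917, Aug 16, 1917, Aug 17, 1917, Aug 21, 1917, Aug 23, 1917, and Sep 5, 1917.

149

Mar 10, 1917 is a Saturday.
That's 217 days from start to end, counting both.
217 = 7 × 31, so the span is exactly 31 full weeks.
Each full week contributes 5 weekdays (Mon–Fri): 31 × 5 = 155.
Total: 155.
Holidays: Apr 28, 1917 (Sat); May 24, 1917 (Thu); Aug 16, 1917 (Thu); Aug 17, 1917 (Fri); Aug 21, 1917 (Tue); Aug 23, 1917 (Thu); Sep 5, 1917 (Wed).
6 of the 7 holidays fall on weekdays; the rest are weekends and were already excluded.
Business days: 155 − 6 = 149.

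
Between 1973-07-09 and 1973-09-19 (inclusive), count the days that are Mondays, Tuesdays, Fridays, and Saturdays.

42

1973-07-09 is a Monday.
The range spans 73 days (inclusive of both endpoints).
73 = 7 × 10 + 3, so there are 10 full weeks plus 3 extra days.
Each full week contributes 4 days from the set (Mon, Tue, Fri, Sat): 10 × 4 = 40.
The 3 extra days are Mon, Tue, Wed — 2 of them qualify.
Total: 40 + 2 = 42.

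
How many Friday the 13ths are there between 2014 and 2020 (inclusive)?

Friday-the-13ths by year:
2014: Jun
2015: Feb, Mar, Nov
2016: May
2017: Jan, Oct
2018: Apr, Jul
2019: Sep, Dec
2020: Mar, Nov

13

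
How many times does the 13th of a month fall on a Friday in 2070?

1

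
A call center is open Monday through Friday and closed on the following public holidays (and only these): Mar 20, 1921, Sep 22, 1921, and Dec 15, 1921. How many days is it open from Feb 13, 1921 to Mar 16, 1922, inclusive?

Feb 13, 1921 is a Sunday.
The range spans 397 days (inclusive of both endpoints).
397 = 7 × 56 + 5, so there are 56 full weeks plus 5 extra days.
Each full week contributes 5 weekdays (Mon–Fri): 56 × 5 = 280.
The 5 extra days are Sunday, Monday, Tuesday, Wednesday, Thursday — 4 of them qualify.
Total: 280 + 4 = 284.
Holidays: Mar 20, 1921 (Sun); Sep 22, 1921 (Thu); Dec 15, 1921 (Thu).
2 of the 3 holidays fall on weekdays; the rest are weekends and were already excluded.
Business days: 284 − 2 = 282.

282 business days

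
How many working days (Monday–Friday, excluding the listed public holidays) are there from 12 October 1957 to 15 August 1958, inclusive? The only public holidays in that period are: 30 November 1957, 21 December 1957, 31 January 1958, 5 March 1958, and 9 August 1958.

12 October 1957 is a Saturday.
From 12 October 1957 to 15 August 1958 is 308 days inclusive.
308 = 7 × 44, so the span is exactly 44 full weeks.
Each full week contributes 5 weekdays (Mon–Fri): 44 × 5 = 220.
Total: 220.
Holidays: 30 November 1957 (Sat); 21 December 1957 (Sat); 31 January 1958 (Fri); 5 March 1958 (Wed); 9 August 1958 (Sat).
2 of the 5 holidays fall on weekdays; the rest are weekends and were already excluded.
Business days: 220 − 2 = 218.

218 working days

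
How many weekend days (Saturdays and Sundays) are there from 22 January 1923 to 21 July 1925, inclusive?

260

22 January 1923 is a Monday.
The range spans 912 days (inclusive of both endpoints).
912 = 7 × 130 + 2, so there are 130 full weeks plus 2 extra days.
Each full week contributes 2 weekend days (Sat, Sun): 130 × 2 = 260.
The 2 extra days are Mon, Tue — none qualify.
Total: 260 + 0 = 260.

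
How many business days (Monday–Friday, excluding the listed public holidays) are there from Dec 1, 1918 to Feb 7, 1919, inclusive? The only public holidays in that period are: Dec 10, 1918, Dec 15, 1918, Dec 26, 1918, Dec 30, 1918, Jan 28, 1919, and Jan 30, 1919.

Dec 1, 1918 is a Sunday.
That's 69 days from start to end, counting both.
69 = 7 × 9 + 6, so there are 9 full weeks plus 6 extra days.
Each full week contributes 5 weekdays (Mon–Fri): 9 × 5 = 45.
The 6 extra days are Sun, Mon, Tue, Wed, Thu, Fri — 5 of them qualify.
Total: 45 + 5 = 50.
Holidays: Dec 10, 1918 (Tue); Dec 15, 1918 (Sun); Dec 26, 1918 (Thu); Dec 30, 1918 (Mon); Jan 28, 1919 (Tue); Jan 30, 1919 (Thu).
5 of the 6 holidays fall on weekdays; the rest are weekends and were already excluded.
Business days: 50 − 5 = 45.

45 business days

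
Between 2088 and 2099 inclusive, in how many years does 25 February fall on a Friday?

Day of week of February 25 in each year:
2088: Wed, 2089: Fri ✓, 2090: Sat, 2091: Sun, 2092: Mon, 2093: Wed, 2094: Thu, 2095: Fri ✓, 2096: Sat, 2097: Mon, 2098: Tue, 2099: Wed
Fridays: 2089, 2095.

2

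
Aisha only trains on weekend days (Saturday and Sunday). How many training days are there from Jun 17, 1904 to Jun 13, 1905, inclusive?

Jun 17, 1904 is a Friday.
The range spans 362 days (inclusive of both endpoints).
362 = 7 × 51 + 5, so there are 51 full weeks plus 5 extra days.
Each full week contributes 2 weekend days (Sat, Sun): 51 × 2 = 102.
The 5 extra days are Fri, Sat, Sun, Mon, Tue — 2 of them qualify.
Total: 102 + 2 = 104.

104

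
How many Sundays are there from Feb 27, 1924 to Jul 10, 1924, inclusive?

19 Sundays

Feb 27, 1924 is a Wednesday.
That's 135 days from start to end, counting both.
135 = 7 × 19 + 2, so there are 19 full weeks plus 2 extra days.
Each full week contributes one Sunday: 19 so far.
The 2 extra days are Wednesday, Thursday — none qualify.
Total: 19 + 0 = 19.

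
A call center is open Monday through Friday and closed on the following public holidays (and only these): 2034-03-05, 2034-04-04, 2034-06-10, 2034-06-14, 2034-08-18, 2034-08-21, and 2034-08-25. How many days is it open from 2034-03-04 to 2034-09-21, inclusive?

2034-03-04 is a Saturday.
From 2034-03-04 to 2034-09-21 is 202 days inclusive.
202 = 7 × 28 + 6, so there are 28 full weeks plus 6 extra days.
Each full week contributes 5 weekdays (Mon–Fri): 28 × 5 = 140.
The 6 extra days are Sat, Sun, Mon, Tue, Wed, Thu — 4 of them qualify.
Total: 140 + 4 = 144.
Holidays: 2034-03-05 (Sun); 2034-04-04 (Tue); 2034-06-10 (Sat); 2034-06-14 (Wed); 2034-08-18 (Fri); 2034-08-21 (Mon); 2034-08-25 (Fri).
5 of the 7 holidays fall on weekdays; the rest are weekends and were already excluded.
Business days: 144 − 5 = 139.

139 working days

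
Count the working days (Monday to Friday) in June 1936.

1 June 1936 is a Monday.
That's 30 days from start to end, counting both.
30 = 7 × 4 + 2, so there are 4 full weeks plus 2 extra days.
Each full week contributes 5 weekdays (Mon–Fri): 4 × 5 = 20.
The 2 extra days are Monday, Tuesday — 2 of them qualify.
Total: 20 + 2 = 22.

22 weekdays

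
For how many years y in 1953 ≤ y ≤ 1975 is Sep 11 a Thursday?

3

Day of week of September 11 in each year:
1953: Fri, 1954: Sat, 1955: Sun, 1956: Tue, 1957: Wed, 1958: Thu ✓, 1959: Fri, 1960: Sun, 1961: Mon, 1962: Tue, 1963: Wed, 1964: Fri, 1965: Sat, 1966: Sun, 1967: Mon, 1968: Wed, 1969: Thu ✓, 1970: Fri, 1971: Sat, 1972: Mon, 1973: Tue, 1974: Wed, 1975: Thu ✓
Thursdays: 1958, 1969, 1975.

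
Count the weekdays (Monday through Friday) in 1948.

262 weekdays

Jan 1, 1948 is a Thursday.
From Jan 1, 1948 to Dec 31, 1948 is 366 days inclusive.
366 = 7 × 52 + 2, so there are 52 full weeks plus 2 extra days.
Each full week contributes 5 weekdays (Mon–Fri): 52 × 5 = 260.
The 2 extra days are Thu, Fri — 2 of them qualify.
Total: 260 + 2 = 262.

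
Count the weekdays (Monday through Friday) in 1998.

261

Jan 1, 1998 is a Thursday.
That's 365 days from start to end, counting both.
365 = 7 × 52 + 1, so there are 52 full weeks plus 1 extra day.
Each full week contributes 5 weekdays (Mon–Fri): 52 × 5 = 260.
The 1 extra day is Thursday — 1 of them qualifies.
Total: 260 + 1 = 261.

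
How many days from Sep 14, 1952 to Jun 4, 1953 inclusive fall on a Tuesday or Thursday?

Sep 14, 1952 is a Sunday.
From Sep 14, 1952 to Jun 4, 1953 is 264 days inclusive.
264 = 7 × 37 + 5, so there are 37 full weeks plus 5 extra days.
Each full week contributes 2 days from the set (Tue, Thu): 37 × 2 = 74.
The 5 extra days are Sunday, Monday, Tuesday, Wednesday, Thursday — 2 of them qualify.
Total: 74 + 2 = 76.

76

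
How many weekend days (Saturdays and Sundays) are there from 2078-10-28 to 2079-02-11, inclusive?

31

2078-10-28 is a Friday.
The range spans 107 days (inclusive of both endpoints).
107 = 7 × 15 + 2, so there are 15 full weeks plus 2 extra days.
Each full week contributes 2 weekend days (Sat, Sun): 15 × 2 = 30.
The 2 extra days are Friday, Saturday — 1 of them qualifies.
Total: 30 + 1 = 31.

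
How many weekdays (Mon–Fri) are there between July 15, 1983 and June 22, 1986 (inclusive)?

July 15, 1983 is a Friday.
The range spans 1074 days (inclusive of both endpoints).
1074 = 7 × 153 + 3, so there are 153 full weeks plus 3 extra days.
Each full week contributes 5 weekdays (Mon–Fri): 153 × 5 = 765.
The 3 extra days are Friday, Saturday, Sunday — 1 of them qualifies.
Total: 765 + 1 = 766.

766 weekdays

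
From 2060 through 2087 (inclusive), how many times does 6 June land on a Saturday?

Day of week of June 6 in each year:
2060: Sun, 2061: Mon, 2062: Tue, 2063: Wed, 2064: Fri, 2065: Sat ✓, 2066: Sun, 2067: Mon, 2068: Wed, 2069: Thu, 2070: Fri, 2071: Sat ✓, 2072: Mon, 2073: Tue, 2074: Wed, 2075: Thu, 2076: Sat ✓, 2077: Sun, 2078: Mon, 2079: Tue, 2080: Thu, 2081: Fri, 2082: Sat ✓, 2083: Sun, 2084: Tue, 2085: Wed, 2086: Thu, 2087: Fri
Saturdays: 2065, 2071, 2076, 2082.

4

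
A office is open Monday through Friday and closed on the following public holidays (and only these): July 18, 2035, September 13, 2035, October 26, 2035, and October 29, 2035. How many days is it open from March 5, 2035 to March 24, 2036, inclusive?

272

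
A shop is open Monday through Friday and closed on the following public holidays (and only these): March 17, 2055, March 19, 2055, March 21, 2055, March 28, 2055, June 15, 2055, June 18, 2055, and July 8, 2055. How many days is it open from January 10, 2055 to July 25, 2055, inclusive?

135 business days

January 10, 2055 is a Sunday.
From January 10, 2055 to July 25, 2055 is 197 days inclusive.
197 = 7 × 28 + 1, so there are 28 full weeks plus 1 extra day.
Each full week contributes 5 weekdays (Mon–Fri): 28 × 5 = 140.
The 1 extra day is Sun — none qualify.
Total: 140 + 0 = 140.
Holidays: March 17, 2055 (Wed); March 19, 2055 (Fri); March 21, 2055 (Sun); March 28, 2055 (Sun); June 15, 2055 (Tue); June 18, 2055 (Fri); July 8, 2055 (Thu).
5 of the 7 holidays fall on weekdays; the rest are weekends and were already excluded.
Business days: 140 − 5 = 135.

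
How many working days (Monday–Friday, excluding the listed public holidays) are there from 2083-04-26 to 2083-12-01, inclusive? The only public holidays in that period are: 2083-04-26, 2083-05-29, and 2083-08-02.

2083-04-26 is a Monday.
That's 220 days from start to end, counting both.
220 = 7 × 31 + 3, so there are 31 full weeks plus 3 extra days.
Each full week contributes 5 weekdays (Mon–Fri): 31 × 5 = 155.
The 3 extra days are Monday, Tuesday, Wednesday — 3 of them qualify.
Total: 155 + 3 = 158.
Holidays: 2083-04-26 (Mon); 2083-05-29 (Sat); 2083-08-02 (Mon).
2 of the 3 holidays fall on weekdays; the rest are weekends and were already excluded.
Business days: 158 − 2 = 156.

156 working days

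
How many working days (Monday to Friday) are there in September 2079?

21 weekdays

September 1, 2079 is a Friday.
The range spans 30 days (inclusive of both endpoints).
30 = 7 × 4 + 2, so there are 4 full weeks plus 2 extra days.
Each full week contributes 5 weekdays (Mon–Fri): 4 × 5 = 20.
The 2 extra days are Fri, Sat — 1 of them qualifies.
Total: 20 + 1 = 21.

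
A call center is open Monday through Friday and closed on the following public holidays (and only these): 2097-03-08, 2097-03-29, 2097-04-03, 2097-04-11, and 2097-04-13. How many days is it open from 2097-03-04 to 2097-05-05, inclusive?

41 working days

2097-03-04 is a Monday.
From 2097-03-04 to 2097-05-05 is 63 days inclusive.
63 = 7 × 9, so the span is exactly 9 full weeks.
Each full week contributes 5 weekdays (Mon–Fri): 9 × 5 = 45.
Total: 45.
Holidays: 2097-03-08 (Fri); 2097-03-29 (Fri); 2097-04-03 (Wed); 2097-04-11 (Thu); 2097-04-13 (Sat).
4 of the 5 holidays fall on weekdays; the rest are weekends and were already excluded.
Business days: 45 − 4 = 41.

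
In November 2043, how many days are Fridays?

Nov 1, 2043 is a Sunday.
From Nov 1, 2043 to Nov 30, 2043 is 30 days inclusive.
30 = 7 × 4 + 2, so there are 4 full weeks plus 2 extra days.
Each full week contributes one Friday: 4 so far.
The 2 extra days are Sun, Mon — none qualify.
Total: 4 + 0 = 4.

4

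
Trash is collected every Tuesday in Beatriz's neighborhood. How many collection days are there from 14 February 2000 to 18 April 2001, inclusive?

62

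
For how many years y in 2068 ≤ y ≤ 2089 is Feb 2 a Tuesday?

Day of week of February 2 in each year:
2068: Thu, 2069: Sat, 2070: Sun, 2071: Mon, 2072: Tue ✓, 2073: Thu, 2074: Fri, 2075: Sat, 2076: Sun, 2077: Tue ✓, 2078: Wed, 2079: Thu, 2080: Fri, 2081: Sun, 2082: Mon, 2083: Tue ✓, 2084: Wed, 2085: Fri, 2086: Sat, 2087: Sun, 2088: Mon, 2089: Wed
Tuesdays: 2072, 2077, 2083.

3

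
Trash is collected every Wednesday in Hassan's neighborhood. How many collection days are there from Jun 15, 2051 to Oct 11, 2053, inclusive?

Jun 15, 2051 is a Thursday.
From Jun 15, 2051 to Oct 11, 2053 is 850 days inclusive.
850 = 7 × 121 + 3, so there are 121 full weeks plus 3 extra days.
Each full week contributes one Wednesday: 121 so far.
The 3 extra days are Thursday, Friday, Saturday — none qualify.
Total: 121 + 0 = 121.

121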